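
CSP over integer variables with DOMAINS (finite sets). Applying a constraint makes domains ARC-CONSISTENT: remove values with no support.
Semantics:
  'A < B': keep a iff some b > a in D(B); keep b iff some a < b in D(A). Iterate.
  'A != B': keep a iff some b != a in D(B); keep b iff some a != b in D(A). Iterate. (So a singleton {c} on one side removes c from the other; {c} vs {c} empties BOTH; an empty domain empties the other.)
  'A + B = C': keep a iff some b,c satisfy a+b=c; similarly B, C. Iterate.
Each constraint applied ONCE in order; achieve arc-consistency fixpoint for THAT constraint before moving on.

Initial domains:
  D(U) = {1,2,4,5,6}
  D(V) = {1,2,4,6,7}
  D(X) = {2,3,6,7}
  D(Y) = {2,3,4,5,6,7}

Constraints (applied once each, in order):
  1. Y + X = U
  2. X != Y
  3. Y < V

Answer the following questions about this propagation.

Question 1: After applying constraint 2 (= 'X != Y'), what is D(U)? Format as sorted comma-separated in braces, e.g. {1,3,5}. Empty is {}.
Answer: {4,5,6}

Derivation:
Constraint 1 (Y + X = U) on D(Y)={2,3,4,5,6,7} D(X)={2,3,6,7} D(U)={1,2,4,5,6}: Y {2,3,4,5,6,7}->{2,3,4}; X {2,3,6,7}->{2,3}; U {1,2,4,5,6}->{4,5,6}
Constraint 2 (X != Y) on D(X)={2,3} D(Y)={2,3,4}: no change
So after constraint 2: D(U) = {4,5,6}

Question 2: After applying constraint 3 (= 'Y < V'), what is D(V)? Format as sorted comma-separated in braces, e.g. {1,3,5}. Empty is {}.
Answer: {4,6,7}

Derivation:
Constraint 1 (Y + X = U) on D(Y)={2,3,4,5,6,7} D(X)={2,3,6,7} D(U)={1,2,4,5,6}: Y {2,3,4,5,6,7}->{2,3,4}; X {2,3,6,7}->{2,3}; U {1,2,4,5,6}->{4,5,6}
Constraint 2 (X != Y) on D(X)={2,3} D(Y)={2,3,4}: no change
Constraint 3 (Y < V) on D(Y)={2,3,4} D(V)={1,2,4,6,7}: V {1,2,4,6,7}->{4,6,7}
So after constraint 3: D(V) = {4,6,7}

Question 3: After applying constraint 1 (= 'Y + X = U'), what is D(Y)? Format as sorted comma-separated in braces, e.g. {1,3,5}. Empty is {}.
Answer: {2,3,4}

Derivation:
Constraint 1 (Y + X = U) on D(Y)={2,3,4,5,6,7} D(X)={2,3,6,7} D(U)={1,2,4,5,6}: Y {2,3,4,5,6,7}->{2,3,4}; X {2,3,6,7}->{2,3}; U {1,2,4,5,6}->{4,5,6}
So after constraint 1: D(Y) = {2,3,4}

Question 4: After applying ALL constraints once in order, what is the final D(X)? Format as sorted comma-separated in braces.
Constraint 1 (Y + X = U) on D(Y)={2,3,4,5,6,7} D(X)={2,3,6,7} D(U)={1,2,4,5,6}: Y {2,3,4,5,6,7}->{2,3,4}; X {2,3,6,7}->{2,3}; U {1,2,4,5,6}->{4,5,6}
Constraint 2 (X != Y) on D(X)={2,3} D(Y)={2,3,4}: no change
Constraint 3 (Y < V) on D(Y)={2,3,4} D(V)={1,2,4,6,7}: V {1,2,4,6,7}->{4,6,7}
So after all 3 constraints: D(X) = {2,3}

Answer: {2,3}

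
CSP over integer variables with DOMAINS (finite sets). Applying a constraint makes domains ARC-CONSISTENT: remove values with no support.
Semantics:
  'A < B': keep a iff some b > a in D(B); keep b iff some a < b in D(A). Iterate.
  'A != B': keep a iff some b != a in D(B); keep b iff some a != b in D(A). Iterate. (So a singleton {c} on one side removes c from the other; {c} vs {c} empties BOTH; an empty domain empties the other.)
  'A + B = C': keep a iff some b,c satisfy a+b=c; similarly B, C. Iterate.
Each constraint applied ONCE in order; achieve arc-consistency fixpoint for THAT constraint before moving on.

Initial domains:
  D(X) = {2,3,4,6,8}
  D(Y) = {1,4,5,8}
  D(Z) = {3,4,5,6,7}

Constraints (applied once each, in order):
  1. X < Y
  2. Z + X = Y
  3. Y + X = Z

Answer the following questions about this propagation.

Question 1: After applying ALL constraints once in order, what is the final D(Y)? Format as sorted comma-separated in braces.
Constraint 1 (X < Y) on D(X)={2,3,4,6,8} D(Y)={1,4,5,8}: X {2,3,4,6,8}->{2,3,4,6}; Y {1,4,5,8}->{4,5,8}
Constraint 2 (Z + X = Y) on D(Z)={3,4,5,6,7} D(X)={2,3,4,6} D(Y)={4,5,8}: Z {3,4,5,6,7}->{3,4,5,6}; X {2,3,4,6}->{2,3,4}; Y {4,5,8}->{5,8}
Constraint 3 (Y + X = Z) on D(Y)={5,8} D(X)={2,3,4} D(Z)={3,4,5,6}: Y {5,8}->{}; X {2,3,4}->{}; Z {3,4,5,6}->{}
So after all 3 constraints: D(Y) = {}

Answer: {}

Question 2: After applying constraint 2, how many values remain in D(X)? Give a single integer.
Constraint 1 (X < Y) on D(X)={2,3,4,6,8} D(Y)={1,4,5,8}: X {2,3,4,6,8}->{2,3,4,6}; Y {1,4,5,8}->{4,5,8}
Constraint 2 (Z + X = Y) on D(Z)={3,4,5,6,7} D(X)={2,3,4,6} D(Y)={4,5,8}: Z {3,4,5,6,7}->{3,4,5,6}; X {2,3,4,6}->{2,3,4}; Y {4,5,8}->{5,8}
So after constraint 2: D(X)={2,3,4}, size = 3

Answer: 3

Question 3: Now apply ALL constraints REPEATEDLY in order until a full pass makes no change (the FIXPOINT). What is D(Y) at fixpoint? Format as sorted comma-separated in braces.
pass 0 (initial): D(Y)={1,4,5,8}
pass 1: X {2,3,4,6,8}->{}; Y {1,4,5,8}->{}; Z {3,4,5,6,7}->{}
pass 2: no change
Fixpoint after 2 passes: D(Y) = {}

Answer: {}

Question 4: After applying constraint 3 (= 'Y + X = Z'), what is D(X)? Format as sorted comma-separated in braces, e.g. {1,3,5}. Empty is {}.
Constraint 1 (X < Y) on D(X)={2,3,4,6,8} D(Y)={1,4,5,8}: X {2,3,4,6,8}->{2,3,4,6}; Y {1,4,5,8}->{4,5,8}
Constraint 2 (Z + X = Y) on D(Z)={3,4,5,6,7} D(X)={2,3,4,6} D(Y)={4,5,8}: Z {3,4,5,6,7}->{3,4,5,6}; X {2,3,4,6}->{2,3,4}; Y {4,5,8}->{5,8}
Constraint 3 (Y + X = Z) on D(Y)={5,8} D(X)={2,3,4} D(Z)={3,4,5,6}: Y {5,8}->{}; X {2,3,4}->{}; Z {3,4,5,6}->{}
So after constraint 3: D(X) = {}

Answer: {}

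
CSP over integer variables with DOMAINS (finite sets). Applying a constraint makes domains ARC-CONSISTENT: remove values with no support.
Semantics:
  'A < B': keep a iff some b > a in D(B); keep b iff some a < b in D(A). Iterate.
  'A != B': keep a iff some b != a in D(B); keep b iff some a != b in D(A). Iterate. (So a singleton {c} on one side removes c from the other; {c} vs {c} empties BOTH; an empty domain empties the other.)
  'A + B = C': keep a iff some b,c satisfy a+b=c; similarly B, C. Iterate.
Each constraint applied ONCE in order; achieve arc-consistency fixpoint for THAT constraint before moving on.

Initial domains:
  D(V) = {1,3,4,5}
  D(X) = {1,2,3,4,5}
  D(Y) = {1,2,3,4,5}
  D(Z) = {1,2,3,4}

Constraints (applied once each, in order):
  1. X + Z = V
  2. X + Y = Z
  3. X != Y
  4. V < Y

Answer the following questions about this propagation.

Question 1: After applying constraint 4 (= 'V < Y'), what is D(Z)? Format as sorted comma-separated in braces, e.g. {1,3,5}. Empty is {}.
Answer: {2,3,4}

Derivation:
Constraint 1 (X + Z = V) on D(X)={1,2,3,4,5} D(Z)={1,2,3,4} D(V)={1,3,4,5}: X {1,2,3,4,5}->{1,2,3,4}; V {1,3,4,5}->{3,4,5}
Constraint 2 (X + Y = Z) on D(X)={1,2,3,4} D(Y)={1,2,3,4,5} D(Z)={1,2,3,4}: X {1,2,3,4}->{1,2,3}; Y {1,2,3,4,5}->{1,2,3}; Z {1,2,3,4}->{2,3,4}
Constraint 3 (X != Y) on D(X)={1,2,3} D(Y)={1,2,3}: no change
Constraint 4 (V < Y) on D(V)={3,4,5} D(Y)={1,2,3}: V {3,4,5}->{}; Y {1,2,3}->{}
So after constraint 4: D(Z) = {2,3,4}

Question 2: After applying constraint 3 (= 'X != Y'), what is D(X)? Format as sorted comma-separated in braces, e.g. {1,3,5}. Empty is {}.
Answer: {1,2,3}

Derivation:
Constraint 1 (X + Z = V) on D(X)={1,2,3,4,5} D(Z)={1,2,3,4} D(V)={1,3,4,5}: X {1,2,3,4,5}->{1,2,3,4}; V {1,3,4,5}->{3,4,5}
Constraint 2 (X + Y = Z) on D(X)={1,2,3,4} D(Y)={1,2,3,4,5} D(Z)={1,2,3,4}: X {1,2,3,4}->{1,2,3}; Y {1,2,3,4,5}->{1,2,3}; Z {1,2,3,4}->{2,3,4}
Constraint 3 (X != Y) on D(X)={1,2,3} D(Y)={1,2,3}: no change
So after constraint 3: D(X) = {1,2,3}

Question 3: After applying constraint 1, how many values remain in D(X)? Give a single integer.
Answer: 4

Derivation:
Constraint 1 (X + Z = V) on D(X)={1,2,3,4,5} D(Z)={1,2,3,4} D(V)={1,3,4,5}: X {1,2,3,4,5}->{1,2,3,4}; V {1,3,4,5}->{3,4,5}
So after constraint 1: D(X)={1,2,3,4}, size = 4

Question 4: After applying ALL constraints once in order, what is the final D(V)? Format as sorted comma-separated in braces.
Answer: {}

Derivation:
Constraint 1 (X + Z = V) on D(X)={1,2,3,4,5} D(Z)={1,2,3,4} D(V)={1,3,4,5}: X {1,2,3,4,5}->{1,2,3,4}; V {1,3,4,5}->{3,4,5}
Constraint 2 (X + Y = Z) on D(X)={1,2,3,4} D(Y)={1,2,3,4,5} D(Z)={1,2,3,4}: X {1,2,3,4}->{1,2,3}; Y {1,2,3,4,5}->{1,2,3}; Z {1,2,3,4}->{2,3,4}
Constraint 3 (X != Y) on D(X)={1,2,3} D(Y)={1,2,3}: no change
Constraint 4 (V < Y) on D(V)={3,4,5} D(Y)={1,2,3}: V {3,4,5}->{}; Y {1,2,3}->{}
So after all 4 constraints: D(V) = {}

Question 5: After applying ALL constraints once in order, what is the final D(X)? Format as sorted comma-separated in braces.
Answer: {1,2,3}

Derivation:
Constraint 1 (X + Z = V) on D(X)={1,2,3,4,5} D(Z)={1,2,3,4} D(V)={1,3,4,5}: X {1,2,3,4,5}->{1,2,3,4}; V {1,3,4,5}->{3,4,5}
Constraint 2 (X + Y = Z) on D(X)={1,2,3,4} D(Y)={1,2,3,4,5} D(Z)={1,2,3,4}: X {1,2,3,4}->{1,2,3}; Y {1,2,3,4,5}->{1,2,3}; Z {1,2,3,4}->{2,3,4}
Constraint 3 (X != Y) on D(X)={1,2,3} D(Y)={1,2,3}: no change
Constraint 4 (V < Y) on D(V)={3,4,5} D(Y)={1,2,3}: V {3,4,5}->{}; Y {1,2,3}->{}
So after all 4 constraints: D(X) = {1,2,3}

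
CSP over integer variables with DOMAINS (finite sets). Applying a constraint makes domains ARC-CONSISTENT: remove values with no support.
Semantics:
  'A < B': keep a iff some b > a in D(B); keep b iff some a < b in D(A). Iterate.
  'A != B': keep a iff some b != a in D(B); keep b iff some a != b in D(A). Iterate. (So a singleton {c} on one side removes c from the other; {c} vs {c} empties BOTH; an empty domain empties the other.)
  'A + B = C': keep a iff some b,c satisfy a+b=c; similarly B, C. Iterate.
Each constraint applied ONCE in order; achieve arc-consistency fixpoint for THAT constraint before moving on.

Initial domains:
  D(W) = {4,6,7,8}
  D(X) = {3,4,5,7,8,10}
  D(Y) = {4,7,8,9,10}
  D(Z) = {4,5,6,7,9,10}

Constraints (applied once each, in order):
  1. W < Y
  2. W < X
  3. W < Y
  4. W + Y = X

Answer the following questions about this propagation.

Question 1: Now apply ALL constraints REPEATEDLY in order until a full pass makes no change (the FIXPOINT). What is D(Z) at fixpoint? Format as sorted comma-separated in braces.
pass 0 (initial): D(Z)={4,5,6,7,9,10}
pass 1: W {4,6,7,8}->{}; X {3,4,5,7,8,10}->{}; Y {4,7,8,9,10}->{}
pass 2: no change
Fixpoint after 2 passes: D(Z) = {4,5,6,7,9,10}

Answer: {4,5,6,7,9,10}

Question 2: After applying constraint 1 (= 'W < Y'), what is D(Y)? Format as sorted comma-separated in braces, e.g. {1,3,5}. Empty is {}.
Answer: {7,8,9,10}

Derivation:
Constraint 1 (W < Y) on D(W)={4,6,7,8} D(Y)={4,7,8,9,10}: Y {4,7,8,9,10}->{7,8,9,10}
So after constraint 1: D(Y) = {7,8,9,10}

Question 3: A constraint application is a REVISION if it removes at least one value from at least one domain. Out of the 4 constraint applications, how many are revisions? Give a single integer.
Answer: 3

Derivation:
Constraint 1 (W < Y) on D(W)={4,6,7,8} D(Y)={4,7,8,9,10}: Y {4,7,8,9,10}->{7,8,9,10} => REVISION
Constraint 2 (W < X) on D(W)={4,6,7,8} D(X)={3,4,5,7,8,10}: X {3,4,5,7,8,10}->{5,7,8,10} => REVISION
Constraint 3 (W < Y) on D(W)={4,6,7,8} D(Y)={7,8,9,10}: no change => not a revision
Constraint 4 (W + Y = X) on D(W)={4,6,7,8} D(Y)={7,8,9,10} D(X)={5,7,8,10}: W {4,6,7,8}->{}; Y {7,8,9,10}->{}; X {5,7,8,10}->{} => REVISION
Total revisions = 3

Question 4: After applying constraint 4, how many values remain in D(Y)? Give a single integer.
Answer: 0

Derivation:
Constraint 1 (W < Y) on D(W)={4,6,7,8} D(Y)={4,7,8,9,10}: Y {4,7,8,9,10}->{7,8,9,10}
Constraint 2 (W < X) on D(W)={4,6,7,8} D(X)={3,4,5,7,8,10}: X {3,4,5,7,8,10}->{5,7,8,10}
Constraint 3 (W < Y) on D(W)={4,6,7,8} D(Y)={7,8,9,10}: no change
Constraint 4 (W + Y = X) on D(W)={4,6,7,8} D(Y)={7,8,9,10} D(X)={5,7,8,10}: W {4,6,7,8}->{}; Y {7,8,9,10}->{}; X {5,7,8,10}->{}
So after constraint 4: D(Y)={}, size = 0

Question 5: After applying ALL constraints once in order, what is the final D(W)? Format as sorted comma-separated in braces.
Answer: {}

Derivation:
Constraint 1 (W < Y) on D(W)={4,6,7,8} D(Y)={4,7,8,9,10}: Y {4,7,8,9,10}->{7,8,9,10}
Constraint 2 (W < X) on D(W)={4,6,7,8} D(X)={3,4,5,7,8,10}: X {3,4,5,7,8,10}->{5,7,8,10}
Constraint 3 (W < Y) on D(W)={4,6,7,8} D(Y)={7,8,9,10}: no change
Constraint 4 (W + Y = X) on D(W)={4,6,7,8} D(Y)={7,8,9,10} D(X)={5,7,8,10}: W {4,6,7,8}->{}; Y {7,8,9,10}->{}; X {5,7,8,10}->{}
So after all 4 constraints: D(W) = {}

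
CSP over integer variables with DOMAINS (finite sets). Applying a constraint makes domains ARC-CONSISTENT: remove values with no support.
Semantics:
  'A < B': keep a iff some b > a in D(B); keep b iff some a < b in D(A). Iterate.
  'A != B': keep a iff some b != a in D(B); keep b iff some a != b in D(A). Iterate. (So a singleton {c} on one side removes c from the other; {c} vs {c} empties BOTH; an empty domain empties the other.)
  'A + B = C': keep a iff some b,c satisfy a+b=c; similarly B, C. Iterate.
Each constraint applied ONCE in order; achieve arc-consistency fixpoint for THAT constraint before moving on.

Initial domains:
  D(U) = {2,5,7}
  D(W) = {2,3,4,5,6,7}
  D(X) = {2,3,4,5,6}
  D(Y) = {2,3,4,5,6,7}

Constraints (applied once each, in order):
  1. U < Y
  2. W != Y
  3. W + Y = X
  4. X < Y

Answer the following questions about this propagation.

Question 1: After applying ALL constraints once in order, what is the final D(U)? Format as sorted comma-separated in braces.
Answer: {2,5}

Derivation:
Constraint 1 (U < Y) on D(U)={2,5,7} D(Y)={2,3,4,5,6,7}: U {2,5,7}->{2,5}; Y {2,3,4,5,6,7}->{3,4,5,6,7}
Constraint 2 (W != Y) on D(W)={2,3,4,5,6,7} D(Y)={3,4,5,6,7}: no change
Constraint 3 (W + Y = X) on D(W)={2,3,4,5,6,7} D(Y)={3,4,5,6,7} D(X)={2,3,4,5,6}: W {2,3,4,5,6,7}->{2,3}; Y {3,4,5,6,7}->{3,4}; X {2,3,4,5,6}->{5,6}
Constraint 4 (X < Y) on D(X)={5,6} D(Y)={3,4}: X {5,6}->{}; Y {3,4}->{}
So after all 4 constraints: D(U) = {2,5}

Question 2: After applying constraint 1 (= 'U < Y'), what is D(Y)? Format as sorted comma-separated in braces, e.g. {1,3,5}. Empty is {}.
Answer: {3,4,5,6,7}

Derivation:
Constraint 1 (U < Y) on D(U)={2,5,7} D(Y)={2,3,4,5,6,7}: U {2,5,7}->{2,5}; Y {2,3,4,5,6,7}->{3,4,5,6,7}
So after constraint 1: D(Y) = {3,4,5,6,7}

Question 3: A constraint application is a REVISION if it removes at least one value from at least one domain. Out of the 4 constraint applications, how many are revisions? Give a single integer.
Answer: 3

Derivation:
Constraint 1 (U < Y) on D(U)={2,5,7} D(Y)={2,3,4,5,6,7}: U {2,5,7}->{2,5}; Y {2,3,4,5,6,7}->{3,4,5,6,7} => REVISION
Constraint 2 (W != Y) on D(W)={2,3,4,5,6,7} D(Y)={3,4,5,6,7}: no change => not a revision
Constraint 3 (W + Y = X) on D(W)={2,3,4,5,6,7} D(Y)={3,4,5,6,7} D(X)={2,3,4,5,6}: W {2,3,4,5,6,7}->{2,3}; Y {3,4,5,6,7}->{3,4}; X {2,3,4,5,6}->{5,6} => REVISION
Constraint 4 (X < Y) on D(X)={5,6} D(Y)={3,4}: X {5,6}->{}; Y {3,4}->{} => REVISION
Total revisions = 3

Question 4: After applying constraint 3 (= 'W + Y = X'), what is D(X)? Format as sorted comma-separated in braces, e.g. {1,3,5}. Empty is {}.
Answer: {5,6}

Derivation:
Constraint 1 (U < Y) on D(U)={2,5,7} D(Y)={2,3,4,5,6,7}: U {2,5,7}->{2,5}; Y {2,3,4,5,6,7}->{3,4,5,6,7}
Constraint 2 (W != Y) on D(W)={2,3,4,5,6,7} D(Y)={3,4,5,6,7}: no change
Constraint 3 (W + Y = X) on D(W)={2,3,4,5,6,7} D(Y)={3,4,5,6,7} D(X)={2,3,4,5,6}: W {2,3,4,5,6,7}->{2,3}; Y {3,4,5,6,7}->{3,4}; X {2,3,4,5,6}->{5,6}
So after constraint 3: D(X) = {5,6}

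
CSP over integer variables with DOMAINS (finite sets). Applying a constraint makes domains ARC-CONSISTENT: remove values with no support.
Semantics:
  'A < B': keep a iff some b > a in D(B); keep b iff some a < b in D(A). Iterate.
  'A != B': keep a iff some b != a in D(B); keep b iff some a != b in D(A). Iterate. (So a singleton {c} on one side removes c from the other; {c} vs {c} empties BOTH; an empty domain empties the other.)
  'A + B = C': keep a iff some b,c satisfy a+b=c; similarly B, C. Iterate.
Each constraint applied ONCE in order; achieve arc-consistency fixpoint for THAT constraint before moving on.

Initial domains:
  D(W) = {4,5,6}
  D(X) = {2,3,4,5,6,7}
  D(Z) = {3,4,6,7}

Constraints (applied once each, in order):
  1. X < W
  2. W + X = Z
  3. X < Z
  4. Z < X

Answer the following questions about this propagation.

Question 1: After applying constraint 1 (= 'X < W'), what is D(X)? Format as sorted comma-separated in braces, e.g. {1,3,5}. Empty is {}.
Answer: {2,3,4,5}

Derivation:
Constraint 1 (X < W) on D(X)={2,3,4,5,6,7} D(W)={4,5,6}: X {2,3,4,5,6,7}->{2,3,4,5}
So after constraint 1: D(X) = {2,3,4,5}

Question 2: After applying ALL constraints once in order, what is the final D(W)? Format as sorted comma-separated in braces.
Answer: {4,5}

Derivation:
Constraint 1 (X < W) on D(X)={2,3,4,5,6,7} D(W)={4,5,6}: X {2,3,4,5,6,7}->{2,3,4,5}
Constraint 2 (W + X = Z) on D(W)={4,5,6} D(X)={2,3,4,5} D(Z)={3,4,6,7}: W {4,5,6}->{4,5}; X {2,3,4,5}->{2,3}; Z {3,4,6,7}->{6,7}
Constraint 3 (X < Z) on D(X)={2,3} D(Z)={6,7}: no change
Constraint 4 (Z < X) on D(Z)={6,7} D(X)={2,3}: Z {6,7}->{}; X {2,3}->{}
So after all 4 constraints: D(W) = {4,5}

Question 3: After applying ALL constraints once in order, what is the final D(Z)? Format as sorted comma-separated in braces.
Answer: {}

Derivation:
Constraint 1 (X < W) on D(X)={2,3,4,5,6,7} D(W)={4,5,6}: X {2,3,4,5,6,7}->{2,3,4,5}
Constraint 2 (W + X = Z) on D(W)={4,5,6} D(X)={2,3,4,5} D(Z)={3,4,6,7}: W {4,5,6}->{4,5}; X {2,3,4,5}->{2,3}; Z {3,4,6,7}->{6,7}
Constraint 3 (X < Z) on D(X)={2,3} D(Z)={6,7}: no change
Constraint 4 (Z < X) on D(Z)={6,7} D(X)={2,3}: Z {6,7}->{}; X {2,3}->{}
So after all 4 constraints: D(Z) = {}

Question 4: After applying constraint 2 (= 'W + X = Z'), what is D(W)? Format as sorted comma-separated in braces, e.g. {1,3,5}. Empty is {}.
Constraint 1 (X < W) on D(X)={2,3,4,5,6,7} D(W)={4,5,6}: X {2,3,4,5,6,7}->{2,3,4,5}
Constraint 2 (W + X = Z) on D(W)={4,5,6} D(X)={2,3,4,5} D(Z)={3,4,6,7}: W {4,5,6}->{4,5}; X {2,3,4,5}->{2,3}; Z {3,4,6,7}->{6,7}
So after constraint 2: D(W) = {4,5}

Answer: {4,5}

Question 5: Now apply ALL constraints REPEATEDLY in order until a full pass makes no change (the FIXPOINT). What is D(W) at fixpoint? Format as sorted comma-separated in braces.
Answer: {}

Derivation:
pass 0 (initial): D(W)={4,5,6}
pass 1: W {4,5,6}->{4,5}; X {2,3,4,5,6,7}->{}; Z {3,4,6,7}->{}
pass 2: W {4,5}->{}
pass 3: no change
Fixpoint after 3 passes: D(W) = {}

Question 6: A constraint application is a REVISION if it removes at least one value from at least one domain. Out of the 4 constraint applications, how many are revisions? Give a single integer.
Answer: 3

Derivation:
Constraint 1 (X < W) on D(X)={2,3,4,5,6,7} D(W)={4,5,6}: X {2,3,4,5,6,7}->{2,3,4,5} => REVISION
Constraint 2 (W + X = Z) on D(W)={4,5,6} D(X)={2,3,4,5} D(Z)={3,4,6,7}: W {4,5,6}->{4,5}; X {2,3,4,5}->{2,3}; Z {3,4,6,7}->{6,7} => REVISION
Constraint 3 (X < Z) on D(X)={2,3} D(Z)={6,7}: no change => not a revision
Constraint 4 (Z < X) on D(Z)={6,7} D(X)={2,3}: Z {6,7}->{}; X {2,3}->{} => REVISION
Total revisions = 3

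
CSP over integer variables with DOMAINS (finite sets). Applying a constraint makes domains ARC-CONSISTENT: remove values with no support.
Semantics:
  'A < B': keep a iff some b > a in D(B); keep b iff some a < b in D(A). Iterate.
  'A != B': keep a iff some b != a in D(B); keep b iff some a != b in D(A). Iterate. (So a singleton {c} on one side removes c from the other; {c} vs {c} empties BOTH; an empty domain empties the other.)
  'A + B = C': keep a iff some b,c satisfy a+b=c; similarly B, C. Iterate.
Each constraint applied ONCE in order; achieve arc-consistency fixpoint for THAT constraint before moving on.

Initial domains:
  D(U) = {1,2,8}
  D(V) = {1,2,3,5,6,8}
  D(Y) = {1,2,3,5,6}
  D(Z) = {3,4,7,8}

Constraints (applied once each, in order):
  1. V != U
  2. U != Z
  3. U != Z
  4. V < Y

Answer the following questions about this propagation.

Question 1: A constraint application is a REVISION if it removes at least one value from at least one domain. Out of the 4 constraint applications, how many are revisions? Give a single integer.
Answer: 1

Derivation:
Constraint 1 (V != U) on D(V)={1,2,3,5,6,8} D(U)={1,2,8}: no change => not a revision
Constraint 2 (U != Z) on D(U)={1,2,8} D(Z)={3,4,7,8}: no change => not a revision
Constraint 3 (U != Z) on D(U)={1,2,8} D(Z)={3,4,7,8}: no change => not a revision
Constraint 4 (V < Y) on D(V)={1,2,3,5,6,8} D(Y)={1,2,3,5,6}: V {1,2,3,5,6,8}->{1,2,3,5}; Y {1,2,3,5,6}->{2,3,5,6} => REVISION
Total revisions = 1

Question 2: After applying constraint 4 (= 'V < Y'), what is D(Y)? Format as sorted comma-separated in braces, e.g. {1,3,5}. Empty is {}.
Answer: {2,3,5,6}

Derivation:
Constraint 1 (V != U) on D(V)={1,2,3,5,6,8} D(U)={1,2,8}: no change
Constraint 2 (U != Z) on D(U)={1,2,8} D(Z)={3,4,7,8}: no change
Constraint 3 (U != Z) on D(U)={1,2,8} D(Z)={3,4,7,8}: no change
Constraint 4 (V < Y) on D(V)={1,2,3,5,6,8} D(Y)={1,2,3,5,6}: V {1,2,3,5,6,8}->{1,2,3,5}; Y {1,2,3,5,6}->{2,3,5,6}
So after constraint 4: D(Y) = {2,3,5,6}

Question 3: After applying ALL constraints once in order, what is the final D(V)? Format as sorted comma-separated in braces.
Constraint 1 (V != U) on D(V)={1,2,3,5,6,8} D(U)={1,2,8}: no change
Constraint 2 (U != Z) on D(U)={1,2,8} D(Z)={3,4,7,8}: no change
Constraint 3 (U != Z) on D(U)={1,2,8} D(Z)={3,4,7,8}: no change
Constraint 4 (V < Y) on D(V)={1,2,3,5,6,8} D(Y)={1,2,3,5,6}: V {1,2,3,5,6,8}->{1,2,3,5}; Y {1,2,3,5,6}->{2,3,5,6}
So after all 4 constraints: D(V) = {1,2,3,5}

Answer: {1,2,3,5}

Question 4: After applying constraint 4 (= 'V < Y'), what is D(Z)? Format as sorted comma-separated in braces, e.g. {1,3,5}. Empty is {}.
Constraint 1 (V != U) on D(V)={1,2,3,5,6,8} D(U)={1,2,8}: no change
Constraint 2 (U != Z) on D(U)={1,2,8} D(Z)={3,4,7,8}: no change
Constraint 3 (U != Z) on D(U)={1,2,8} D(Z)={3,4,7,8}: no change
Constraint 4 (V < Y) on D(V)={1,2,3,5,6,8} D(Y)={1,2,3,5,6}: V {1,2,3,5,6,8}->{1,2,3,5}; Y {1,2,3,5,6}->{2,3,5,6}
So after constraint 4: D(Z) = {3,4,7,8}

Answer: {3,4,7,8}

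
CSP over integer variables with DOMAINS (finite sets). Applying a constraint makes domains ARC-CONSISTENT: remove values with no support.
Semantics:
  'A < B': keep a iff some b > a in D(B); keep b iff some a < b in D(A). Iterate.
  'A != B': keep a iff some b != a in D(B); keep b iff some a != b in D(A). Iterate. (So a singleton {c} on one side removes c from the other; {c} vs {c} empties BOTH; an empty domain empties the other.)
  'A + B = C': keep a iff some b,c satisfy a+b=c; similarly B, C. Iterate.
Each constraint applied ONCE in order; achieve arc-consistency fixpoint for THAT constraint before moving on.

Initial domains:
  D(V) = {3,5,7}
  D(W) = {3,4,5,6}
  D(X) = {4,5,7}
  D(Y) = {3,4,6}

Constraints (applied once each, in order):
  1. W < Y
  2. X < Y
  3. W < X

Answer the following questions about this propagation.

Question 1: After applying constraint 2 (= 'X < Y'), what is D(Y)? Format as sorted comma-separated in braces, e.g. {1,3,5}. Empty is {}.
Answer: {6}

Derivation:
Constraint 1 (W < Y) on D(W)={3,4,5,6} D(Y)={3,4,6}: W {3,4,5,6}->{3,4,5}; Y {3,4,6}->{4,6}
Constraint 2 (X < Y) on D(X)={4,5,7} D(Y)={4,6}: X {4,5,7}->{4,5}; Y {4,6}->{6}
So after constraint 2: D(Y) = {6}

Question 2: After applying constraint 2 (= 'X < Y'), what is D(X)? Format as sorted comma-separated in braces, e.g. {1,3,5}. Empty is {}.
Constraint 1 (W < Y) on D(W)={3,4,5,6} D(Y)={3,4,6}: W {3,4,5,6}->{3,4,5}; Y {3,4,6}->{4,6}
Constraint 2 (X < Y) on D(X)={4,5,7} D(Y)={4,6}: X {4,5,7}->{4,5}; Y {4,6}->{6}
So after constraint 2: D(X) = {4,5}

Answer: {4,5}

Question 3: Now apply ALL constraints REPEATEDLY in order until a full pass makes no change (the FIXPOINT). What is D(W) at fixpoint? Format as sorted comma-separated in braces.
Answer: {3,4}

Derivation:
pass 0 (initial): D(W)={3,4,5,6}
pass 1: W {3,4,5,6}->{3,4}; X {4,5,7}->{4,5}; Y {3,4,6}->{6}
pass 2: no change
Fixpoint after 2 passes: D(W) = {3,4}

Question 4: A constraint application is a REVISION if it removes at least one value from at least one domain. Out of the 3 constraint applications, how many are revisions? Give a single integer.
Answer: 3

Derivation:
Constraint 1 (W < Y) on D(W)={3,4,5,6} D(Y)={3,4,6}: W {3,4,5,6}->{3,4,5}; Y {3,4,6}->{4,6} => REVISION
Constraint 2 (X < Y) on D(X)={4,5,7} D(Y)={4,6}: X {4,5,7}->{4,5}; Y {4,6}->{6} => REVISION
Constraint 3 (W < X) on D(W)={3,4,5} D(X)={4,5}: W {3,4,5}->{3,4} => REVISION
Total revisions = 3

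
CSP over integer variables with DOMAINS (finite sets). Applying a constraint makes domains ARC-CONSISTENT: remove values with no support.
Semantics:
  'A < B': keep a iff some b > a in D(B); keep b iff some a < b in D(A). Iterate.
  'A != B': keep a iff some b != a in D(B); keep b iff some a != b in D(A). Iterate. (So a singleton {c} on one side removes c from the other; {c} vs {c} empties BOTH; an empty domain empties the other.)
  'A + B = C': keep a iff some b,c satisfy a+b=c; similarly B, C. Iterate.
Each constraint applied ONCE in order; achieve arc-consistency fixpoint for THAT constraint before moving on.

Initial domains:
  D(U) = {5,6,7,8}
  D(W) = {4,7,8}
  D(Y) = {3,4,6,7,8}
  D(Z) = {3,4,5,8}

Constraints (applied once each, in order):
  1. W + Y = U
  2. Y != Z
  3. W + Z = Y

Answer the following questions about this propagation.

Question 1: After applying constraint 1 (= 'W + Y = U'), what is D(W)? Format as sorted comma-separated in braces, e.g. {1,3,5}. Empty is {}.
Constraint 1 (W + Y = U) on D(W)={4,7,8} D(Y)={3,4,6,7,8} D(U)={5,6,7,8}: W {4,7,8}->{4}; Y {3,4,6,7,8}->{3,4}; U {5,6,7,8}->{7,8}
So after constraint 1: D(W) = {4}

Answer: {4}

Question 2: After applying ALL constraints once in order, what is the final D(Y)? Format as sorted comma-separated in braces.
Constraint 1 (W + Y = U) on D(W)={4,7,8} D(Y)={3,4,6,7,8} D(U)={5,6,7,8}: W {4,7,8}->{4}; Y {3,4,6,7,8}->{3,4}; U {5,6,7,8}->{7,8}
Constraint 2 (Y != Z) on D(Y)={3,4} D(Z)={3,4,5,8}: no change
Constraint 3 (W + Z = Y) on D(W)={4} D(Z)={3,4,5,8} D(Y)={3,4}: W {4}->{}; Z {3,4,5,8}->{}; Y {3,4}->{}
So after all 3 constraints: D(Y) = {}

Answer: {}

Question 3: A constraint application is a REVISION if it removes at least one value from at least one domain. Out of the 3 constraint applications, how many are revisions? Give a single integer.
Answer: 2

Derivation:
Constraint 1 (W + Y = U) on D(W)={4,7,8} D(Y)={3,4,6,7,8} D(U)={5,6,7,8}: W {4,7,8}->{4}; Y {3,4,6,7,8}->{3,4}; U {5,6,7,8}->{7,8} => REVISION
Constraint 2 (Y != Z) on D(Y)={3,4} D(Z)={3,4,5,8}: no change => not a revision
Constraint 3 (W + Z = Y) on D(W)={4} D(Z)={3,4,5,8} D(Y)={3,4}: W {4}->{}; Z {3,4,5,8}->{}; Y {3,4}->{} => REVISION
Total revisions = 2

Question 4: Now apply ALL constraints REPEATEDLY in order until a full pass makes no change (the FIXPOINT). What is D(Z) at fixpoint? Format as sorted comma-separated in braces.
Answer: {}

Derivation:
pass 0 (initial): D(Z)={3,4,5,8}
pass 1: U {5,6,7,8}->{7,8}; W {4,7,8}->{}; Y {3,4,6,7,8}->{}; Z {3,4,5,8}->{}
pass 2: U {7,8}->{}
pass 3: no change
Fixpoint after 3 passes: D(Z) = {}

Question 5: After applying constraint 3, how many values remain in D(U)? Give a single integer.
Constraint 1 (W + Y = U) on D(W)={4,7,8} D(Y)={3,4,6,7,8} D(U)={5,6,7,8}: W {4,7,8}->{4}; Y {3,4,6,7,8}->{3,4}; U {5,6,7,8}->{7,8}
Constraint 2 (Y != Z) on D(Y)={3,4} D(Z)={3,4,5,8}: no change
Constraint 3 (W + Z = Y) on D(W)={4} D(Z)={3,4,5,8} D(Y)={3,4}: W {4}->{}; Z {3,4,5,8}->{}; Y {3,4}->{}
So after constraint 3: D(U)={7,8}, size = 2

Answer: 2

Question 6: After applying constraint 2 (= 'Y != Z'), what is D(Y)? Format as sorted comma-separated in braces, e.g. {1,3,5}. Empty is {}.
Answer: {3,4}

Derivation:
Constraint 1 (W + Y = U) on D(W)={4,7,8} D(Y)={3,4,6,7,8} D(U)={5,6,7,8}: W {4,7,8}->{4}; Y {3,4,6,7,8}->{3,4}; U {5,6,7,8}->{7,8}
Constraint 2 (Y != Z) on D(Y)={3,4} D(Z)={3,4,5,8}: no change
So after constraint 2: D(Y) = {3,4}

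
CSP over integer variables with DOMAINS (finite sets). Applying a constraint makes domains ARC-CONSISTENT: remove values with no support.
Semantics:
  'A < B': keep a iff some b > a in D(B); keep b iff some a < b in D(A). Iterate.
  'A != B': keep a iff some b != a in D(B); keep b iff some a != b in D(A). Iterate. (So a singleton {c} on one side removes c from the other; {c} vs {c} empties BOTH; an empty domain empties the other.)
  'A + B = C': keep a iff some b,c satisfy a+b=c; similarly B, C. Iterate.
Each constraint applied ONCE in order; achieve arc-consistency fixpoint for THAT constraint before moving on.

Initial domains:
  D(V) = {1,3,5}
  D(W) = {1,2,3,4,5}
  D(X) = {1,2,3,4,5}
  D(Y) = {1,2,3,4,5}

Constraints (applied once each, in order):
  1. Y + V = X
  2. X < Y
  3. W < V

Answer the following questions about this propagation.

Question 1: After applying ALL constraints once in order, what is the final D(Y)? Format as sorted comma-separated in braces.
Constraint 1 (Y + V = X) on D(Y)={1,2,3,4,5} D(V)={1,3,5} D(X)={1,2,3,4,5}: Y {1,2,3,4,5}->{1,2,3,4}; V {1,3,5}->{1,3}; X {1,2,3,4,5}->{2,3,4,5}
Constraint 2 (X < Y) on D(X)={2,3,4,5} D(Y)={1,2,3,4}: X {2,3,4,5}->{2,3}; Y {1,2,3,4}->{3,4}
Constraint 3 (W < V) on D(W)={1,2,3,4,5} D(V)={1,3}: W {1,2,3,4,5}->{1,2}; V {1,3}->{3}
So after all 3 constraints: D(Y) = {3,4}

Answer: {3,4}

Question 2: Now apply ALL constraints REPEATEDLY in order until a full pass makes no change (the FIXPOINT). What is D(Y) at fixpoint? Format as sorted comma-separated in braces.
pass 0 (initial): D(Y)={1,2,3,4,5}
pass 1: V {1,3,5}->{3}; W {1,2,3,4,5}->{1,2}; X {1,2,3,4,5}->{2,3}; Y {1,2,3,4,5}->{3,4}
pass 2: V {3}->{}; W {1,2}->{}; X {2,3}->{}; Y {3,4}->{}
pass 3: no change
Fixpoint after 3 passes: D(Y) = {}

Answer: {}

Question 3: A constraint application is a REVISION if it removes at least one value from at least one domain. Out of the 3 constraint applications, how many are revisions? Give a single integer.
Constraint 1 (Y + V = X) on D(Y)={1,2,3,4,5} D(V)={1,3,5} D(X)={1,2,3,4,5}: Y {1,2,3,4,5}->{1,2,3,4}; V {1,3,5}->{1,3}; X {1,2,3,4,5}->{2,3,4,5} => REVISION
Constraint 2 (X < Y) on D(X)={2,3,4,5} D(Y)={1,2,3,4}: X {2,3,4,5}->{2,3}; Y {1,2,3,4}->{3,4} => REVISION
Constraint 3 (W < V) on D(W)={1,2,3,4,5} D(V)={1,3}: W {1,2,3,4,5}->{1,2}; V {1,3}->{3} => REVISION
Total revisions = 3

Answer: 3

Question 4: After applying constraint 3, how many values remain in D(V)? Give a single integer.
Constraint 1 (Y + V = X) on D(Y)={1,2,3,4,5} D(V)={1,3,5} D(X)={1,2,3,4,5}: Y {1,2,3,4,5}->{1,2,3,4}; V {1,3,5}->{1,3}; X {1,2,3,4,5}->{2,3,4,5}
Constraint 2 (X < Y) on D(X)={2,3,4,5} D(Y)={1,2,3,4}: X {2,3,4,5}->{2,3}; Y {1,2,3,4}->{3,4}
Constraint 3 (W < V) on D(W)={1,2,3,4,5} D(V)={1,3}: W {1,2,3,4,5}->{1,2}; V {1,3}->{3}
So after constraint 3: D(V)={3}, size = 1

Answer: 1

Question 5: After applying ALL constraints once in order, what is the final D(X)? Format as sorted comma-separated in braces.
Constraint 1 (Y + V = X) on D(Y)={1,2,3,4,5} D(V)={1,3,5} D(X)={1,2,3,4,5}: Y {1,2,3,4,5}->{1,2,3,4}; V {1,3,5}->{1,3}; X {1,2,3,4,5}->{2,3,4,5}
Constraint 2 (X < Y) on D(X)={2,3,4,5} D(Y)={1,2,3,4}: X {2,3,4,5}->{2,3}; Y {1,2,3,4}->{3,4}
Constraint 3 (W < V) on D(W)={1,2,3,4,5} D(V)={1,3}: W {1,2,3,4,5}->{1,2}; V {1,3}->{3}
So after all 3 constraints: D(X) = {2,3}

Answer: {2,3}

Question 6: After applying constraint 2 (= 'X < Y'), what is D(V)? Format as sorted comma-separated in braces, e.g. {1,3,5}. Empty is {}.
Constraint 1 (Y + V = X) on D(Y)={1,2,3,4,5} D(V)={1,3,5} D(X)={1,2,3,4,5}: Y {1,2,3,4,5}->{1,2,3,4}; V {1,3,5}->{1,3}; X {1,2,3,4,5}->{2,3,4,5}
Constraint 2 (X < Y) on D(X)={2,3,4,5} D(Y)={1,2,3,4}: X {2,3,4,5}->{2,3}; Y {1,2,3,4}->{3,4}
So after constraint 2: D(V) = {1,3}

Answer: {1,3}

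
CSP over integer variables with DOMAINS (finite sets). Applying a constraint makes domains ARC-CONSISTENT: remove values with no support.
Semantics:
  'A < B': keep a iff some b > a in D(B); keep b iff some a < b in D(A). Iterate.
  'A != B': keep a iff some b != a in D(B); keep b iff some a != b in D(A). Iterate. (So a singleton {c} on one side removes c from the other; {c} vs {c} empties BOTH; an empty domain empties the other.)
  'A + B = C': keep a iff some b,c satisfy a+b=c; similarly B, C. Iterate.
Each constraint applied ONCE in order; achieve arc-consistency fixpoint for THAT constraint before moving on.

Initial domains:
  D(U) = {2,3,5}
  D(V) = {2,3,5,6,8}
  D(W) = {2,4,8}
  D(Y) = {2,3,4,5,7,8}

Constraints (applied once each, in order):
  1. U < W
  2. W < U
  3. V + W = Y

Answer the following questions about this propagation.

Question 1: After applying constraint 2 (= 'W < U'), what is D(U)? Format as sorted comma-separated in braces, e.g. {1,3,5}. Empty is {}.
Constraint 1 (U < W) on D(U)={2,3,5} D(W)={2,4,8}: W {2,4,8}->{4,8}
Constraint 2 (W < U) on D(W)={4,8} D(U)={2,3,5}: W {4,8}->{4}; U {2,3,5}->{5}
So after constraint 2: D(U) = {5}

Answer: {5}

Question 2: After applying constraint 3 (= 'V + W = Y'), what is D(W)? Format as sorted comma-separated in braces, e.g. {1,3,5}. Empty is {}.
Constraint 1 (U < W) on D(U)={2,3,5} D(W)={2,4,8}: W {2,4,8}->{4,8}
Constraint 2 (W < U) on D(W)={4,8} D(U)={2,3,5}: W {4,8}->{4}; U {2,3,5}->{5}
Constraint 3 (V + W = Y) on D(V)={2,3,5,6,8} D(W)={4} D(Y)={2,3,4,5,7,8}: V {2,3,5,6,8}->{3}; Y {2,3,4,5,7,8}->{7}
So after constraint 3: D(W) = {4}

Answer: {4}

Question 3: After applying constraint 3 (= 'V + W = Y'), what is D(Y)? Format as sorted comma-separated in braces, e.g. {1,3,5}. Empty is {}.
Constraint 1 (U < W) on D(U)={2,3,5} D(W)={2,4,8}: W {2,4,8}->{4,8}
Constraint 2 (W < U) on D(W)={4,8} D(U)={2,3,5}: W {4,8}->{4}; U {2,3,5}->{5}
Constraint 3 (V + W = Y) on D(V)={2,3,5,6,8} D(W)={4} D(Y)={2,3,4,5,7,8}: V {2,3,5,6,8}->{3}; Y {2,3,4,5,7,8}->{7}
So after constraint 3: D(Y) = {7}

Answer: {7}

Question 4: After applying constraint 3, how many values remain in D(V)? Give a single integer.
Constraint 1 (U < W) on D(U)={2,3,5} D(W)={2,4,8}: W {2,4,8}->{4,8}
Constraint 2 (W < U) on D(W)={4,8} D(U)={2,3,5}: W {4,8}->{4}; U {2,3,5}->{5}
Constraint 3 (V + W = Y) on D(V)={2,3,5,6,8} D(W)={4} D(Y)={2,3,4,5,7,8}: V {2,3,5,6,8}->{3}; Y {2,3,4,5,7,8}->{7}
So after constraint 3: D(V)={3}, size = 1

Answer: 1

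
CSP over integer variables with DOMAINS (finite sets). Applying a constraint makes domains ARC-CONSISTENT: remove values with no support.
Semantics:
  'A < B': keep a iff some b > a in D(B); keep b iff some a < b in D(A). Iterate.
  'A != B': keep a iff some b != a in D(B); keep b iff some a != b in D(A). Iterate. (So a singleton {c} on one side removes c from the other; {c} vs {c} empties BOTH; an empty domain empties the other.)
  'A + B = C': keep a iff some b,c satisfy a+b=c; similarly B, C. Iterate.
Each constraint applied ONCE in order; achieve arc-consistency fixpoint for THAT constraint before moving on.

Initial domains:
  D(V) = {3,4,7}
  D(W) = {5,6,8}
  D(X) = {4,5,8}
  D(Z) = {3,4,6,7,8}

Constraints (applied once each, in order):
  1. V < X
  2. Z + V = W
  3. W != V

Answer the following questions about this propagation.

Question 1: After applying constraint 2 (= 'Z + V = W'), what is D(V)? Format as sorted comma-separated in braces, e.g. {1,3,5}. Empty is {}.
Answer: {3,4}

Derivation:
Constraint 1 (V < X) on D(V)={3,4,7} D(X)={4,5,8}: no change
Constraint 2 (Z + V = W) on D(Z)={3,4,6,7,8} D(V)={3,4,7} D(W)={5,6,8}: Z {3,4,6,7,8}->{3,4}; V {3,4,7}->{3,4}; W {5,6,8}->{6,8}
So after constraint 2: D(V) = {3,4}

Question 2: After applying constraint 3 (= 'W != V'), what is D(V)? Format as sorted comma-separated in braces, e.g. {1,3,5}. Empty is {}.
Constraint 1 (V < X) on D(V)={3,4,7} D(X)={4,5,8}: no change
Constraint 2 (Z + V = W) on D(Z)={3,4,6,7,8} D(V)={3,4,7} D(W)={5,6,8}: Z {3,4,6,7,8}->{3,4}; V {3,4,7}->{3,4}; W {5,6,8}->{6,8}
Constraint 3 (W != V) on D(W)={6,8} D(V)={3,4}: no change
So after constraint 3: D(V) = {3,4}

Answer: {3,4}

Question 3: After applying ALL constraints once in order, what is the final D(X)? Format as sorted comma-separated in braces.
Constraint 1 (V < X) on D(V)={3,4,7} D(X)={4,5,8}: no change
Constraint 2 (Z + V = W) on D(Z)={3,4,6,7,8} D(V)={3,4,7} D(W)={5,6,8}: Z {3,4,6,7,8}->{3,4}; V {3,4,7}->{3,4}; W {5,6,8}->{6,8}
Constraint 3 (W != V) on D(W)={6,8} D(V)={3,4}: no change
So after all 3 constraints: D(X) = {4,5,8}

Answer: {4,5,8}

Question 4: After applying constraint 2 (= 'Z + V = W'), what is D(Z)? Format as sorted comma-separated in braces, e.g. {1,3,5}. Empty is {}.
Answer: {3,4}

Derivation:
Constraint 1 (V < X) on D(V)={3,4,7} D(X)={4,5,8}: no change
Constraint 2 (Z + V = W) on D(Z)={3,4,6,7,8} D(V)={3,4,7} D(W)={5,6,8}: Z {3,4,6,7,8}->{3,4}; V {3,4,7}->{3,4}; W {5,6,8}->{6,8}
So after constraint 2: D(Z) = {3,4}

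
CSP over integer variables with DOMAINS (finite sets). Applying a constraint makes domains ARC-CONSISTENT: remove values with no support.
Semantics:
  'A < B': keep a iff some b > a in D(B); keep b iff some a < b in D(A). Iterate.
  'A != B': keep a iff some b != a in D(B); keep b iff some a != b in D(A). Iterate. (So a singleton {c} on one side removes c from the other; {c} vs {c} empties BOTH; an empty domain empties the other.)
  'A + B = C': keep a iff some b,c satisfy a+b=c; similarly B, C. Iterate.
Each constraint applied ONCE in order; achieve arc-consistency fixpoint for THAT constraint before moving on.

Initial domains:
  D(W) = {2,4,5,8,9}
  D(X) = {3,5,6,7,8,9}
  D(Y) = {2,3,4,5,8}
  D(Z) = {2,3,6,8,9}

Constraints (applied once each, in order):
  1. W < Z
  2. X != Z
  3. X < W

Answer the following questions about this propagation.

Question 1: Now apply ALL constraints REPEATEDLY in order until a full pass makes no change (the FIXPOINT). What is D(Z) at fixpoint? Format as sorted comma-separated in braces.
Answer: {6,8,9}

Derivation:
pass 0 (initial): D(Z)={2,3,6,8,9}
pass 1: W {2,4,5,8,9}->{4,5,8}; X {3,5,6,7,8,9}->{3,5,6,7}; Z {2,3,6,8,9}->{3,6,8,9}
pass 2: Z {3,6,8,9}->{6,8,9}
pass 3: no change
Fixpoint after 3 passes: D(Z) = {6,8,9}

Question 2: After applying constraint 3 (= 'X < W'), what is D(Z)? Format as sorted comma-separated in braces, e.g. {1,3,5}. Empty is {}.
Constraint 1 (W < Z) on D(W)={2,4,5,8,9} D(Z)={2,3,6,8,9}: W {2,4,5,8,9}->{2,4,5,8}; Z {2,3,6,8,9}->{3,6,8,9}
Constraint 2 (X != Z) on D(X)={3,5,6,7,8,9} D(Z)={3,6,8,9}: no change
Constraint 3 (X < W) on D(X)={3,5,6,7,8,9} D(W)={2,4,5,8}: X {3,5,6,7,8,9}->{3,5,6,7}; W {2,4,5,8}->{4,5,8}
So after constraint 3: D(Z) = {3,6,8,9}

Answer: {3,6,8,9}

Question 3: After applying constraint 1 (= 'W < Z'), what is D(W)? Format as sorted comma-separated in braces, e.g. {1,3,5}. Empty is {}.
Constraint 1 (W < Z) on D(W)={2,4,5,8,9} D(Z)={2,3,6,8,9}: W {2,4,5,8,9}->{2,4,5,8}; Z {2,3,6,8,9}->{3,6,8,9}
So after constraint 1: D(W) = {2,4,5,8}

Answer: {2,4,5,8}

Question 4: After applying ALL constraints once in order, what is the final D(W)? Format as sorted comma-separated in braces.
Answer: {4,5,8}

Derivation:
Constraint 1 (W < Z) on D(W)={2,4,5,8,9} D(Z)={2,3,6,8,9}: W {2,4,5,8,9}->{2,4,5,8}; Z {2,3,6,8,9}->{3,6,8,9}
Constraint 2 (X != Z) on D(X)={3,5,6,7,8,9} D(Z)={3,6,8,9}: no change
Constraint 3 (X < W) on D(X)={3,5,6,7,8,9} D(W)={2,4,5,8}: X {3,5,6,7,8,9}->{3,5,6,7}; W {2,4,5,8}->{4,5,8}
So after all 3 constraints: D(W) = {4,5,8}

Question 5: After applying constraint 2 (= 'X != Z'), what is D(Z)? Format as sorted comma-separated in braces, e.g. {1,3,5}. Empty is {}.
Answer: {3,6,8,9}

Derivation:
Constraint 1 (W < Z) on D(W)={2,4,5,8,9} D(Z)={2,3,6,8,9}: W {2,4,5,8,9}->{2,4,5,8}; Z {2,3,6,8,9}->{3,6,8,9}
Constraint 2 (X != Z) on D(X)={3,5,6,7,8,9} D(Z)={3,6,8,9}: no change
So after constraint 2: D(Z) = {3,6,8,9}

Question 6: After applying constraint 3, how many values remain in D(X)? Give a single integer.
Answer: 4

Derivation:
Constraint 1 (W < Z) on D(W)={2,4,5,8,9} D(Z)={2,3,6,8,9}: W {2,4,5,8,9}->{2,4,5,8}; Z {2,3,6,8,9}->{3,6,8,9}
Constraint 2 (X != Z) on D(X)={3,5,6,7,8,9} D(Z)={3,6,8,9}: no change
Constraint 3 (X < W) on D(X)={3,5,6,7,8,9} D(W)={2,4,5,8}: X {3,5,6,7,8,9}->{3,5,6,7}; W {2,4,5,8}->{4,5,8}
So after constraint 3: D(X)={3,5,6,7}, size = 4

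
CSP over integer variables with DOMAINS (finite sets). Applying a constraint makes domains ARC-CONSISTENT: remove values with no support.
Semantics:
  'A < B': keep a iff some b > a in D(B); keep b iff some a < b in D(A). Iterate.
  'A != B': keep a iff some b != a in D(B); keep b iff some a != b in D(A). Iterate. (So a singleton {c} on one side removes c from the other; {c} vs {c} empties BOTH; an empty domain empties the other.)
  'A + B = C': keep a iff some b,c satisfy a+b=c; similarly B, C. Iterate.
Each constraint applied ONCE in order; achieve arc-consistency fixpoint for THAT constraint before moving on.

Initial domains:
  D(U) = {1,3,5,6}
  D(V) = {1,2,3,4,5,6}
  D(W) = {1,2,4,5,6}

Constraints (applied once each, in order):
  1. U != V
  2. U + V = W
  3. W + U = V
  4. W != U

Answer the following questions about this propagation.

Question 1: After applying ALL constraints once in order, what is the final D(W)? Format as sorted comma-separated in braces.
Answer: {2,4}

Derivation:
Constraint 1 (U != V) on D(U)={1,3,5,6} D(V)={1,2,3,4,5,6}: no change
Constraint 2 (U + V = W) on D(U)={1,3,5,6} D(V)={1,2,3,4,5,6} D(W)={1,2,4,5,6}: U {1,3,5,6}->{1,3,5}; V {1,2,3,4,5,6}->{1,2,3,4,5}; W {1,2,4,5,6}->{2,4,5,6}
Constraint 3 (W + U = V) on D(W)={2,4,5,6} D(U)={1,3,5} D(V)={1,2,3,4,5}: W {2,4,5,6}->{2,4}; U {1,3,5}->{1,3}; V {1,2,3,4,5}->{3,5}
Constraint 4 (W != U) on D(W)={2,4} D(U)={1,3}: no change
So after all 4 constraints: D(W) = {2,4}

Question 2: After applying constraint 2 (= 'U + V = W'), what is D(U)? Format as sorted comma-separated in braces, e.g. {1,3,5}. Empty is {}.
Answer: {1,3,5}

Derivation:
Constraint 1 (U != V) on D(U)={1,3,5,6} D(V)={1,2,3,4,5,6}: no change
Constraint 2 (U + V = W) on D(U)={1,3,5,6} D(V)={1,2,3,4,5,6} D(W)={1,2,4,5,6}: U {1,3,5,6}->{1,3,5}; V {1,2,3,4,5,6}->{1,2,3,4,5}; W {1,2,4,5,6}->{2,4,5,6}
So after constraint 2: D(U) = {1,3,5}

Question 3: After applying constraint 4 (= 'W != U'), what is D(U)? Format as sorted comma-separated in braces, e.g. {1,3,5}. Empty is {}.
Constraint 1 (U != V) on D(U)={1,3,5,6} D(V)={1,2,3,4,5,6}: no change
Constraint 2 (U + V = W) on D(U)={1,3,5,6} D(V)={1,2,3,4,5,6} D(W)={1,2,4,5,6}: U {1,3,5,6}->{1,3,5}; V {1,2,3,4,5,6}->{1,2,3,4,5}; W {1,2,4,5,6}->{2,4,5,6}
Constraint 3 (W + U = V) on D(W)={2,4,5,6} D(U)={1,3,5} D(V)={1,2,3,4,5}: W {2,4,5,6}->{2,4}; U {1,3,5}->{1,3}; V {1,2,3,4,5}->{3,5}
Constraint 4 (W != U) on D(W)={2,4} D(U)={1,3}: no change
So after constraint 4: D(U) = {1,3}

Answer: {1,3}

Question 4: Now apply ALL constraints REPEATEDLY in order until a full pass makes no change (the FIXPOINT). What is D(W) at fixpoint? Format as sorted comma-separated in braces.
Answer: {}

Derivation:
pass 0 (initial): D(W)={1,2,4,5,6}
pass 1: U {1,3,5,6}->{1,3}; V {1,2,3,4,5,6}->{3,5}; W {1,2,4,5,6}->{2,4}
pass 2: U {1,3}->{}; V {3,5}->{}; W {2,4}->{}
pass 3: no change
Fixpoint after 3 passes: D(W) = {}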